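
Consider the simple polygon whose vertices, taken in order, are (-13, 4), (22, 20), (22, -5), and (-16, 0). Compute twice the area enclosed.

1042

Using the shoelace formula, 2A = |[(-13)·20 − 22·4] + [22·(-5) − 22·20] + [22·0 − (-16)·(-5)] + [(-16)·4 − (-13)·0]| = 1042, so the area is 521.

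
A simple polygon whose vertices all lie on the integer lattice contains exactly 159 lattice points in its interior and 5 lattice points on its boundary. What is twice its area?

321

Pick's theorem states A = I + B/2 − 1, so A = 159 + 5/2 − 1 = 321/2.
Hence 2A = 321.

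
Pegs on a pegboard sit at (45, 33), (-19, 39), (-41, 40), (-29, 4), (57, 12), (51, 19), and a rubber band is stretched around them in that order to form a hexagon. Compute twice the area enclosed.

4940

The shoelace formula gives twice the area as |(45·39 − (-19)·33) + ((-19)·40 − (-41)·39) + ((-41)·4 − (-29)·40) + ((-29)·12 − 57·4) + (57·19 − 51·12) + (51·33 − 45·19)| = 4940, so the area is 2470.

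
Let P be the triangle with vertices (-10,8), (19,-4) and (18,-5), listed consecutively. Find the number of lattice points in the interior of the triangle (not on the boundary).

The shoelace formula gives twice the area as |((-10)·(-4) − 19·8) + (19·(-5) − 18·(-4)) + (18·8 − (-10)·(-5))| = 41, so the area is 20.5.
The number of boundary lattice points is Σ gcd(|Δx|,|Δy|) = gcd(29,12) + gcd(1,1) + gcd(28,13) = 1+1+1 = 3.
Pick's theorem gives I = A − B/2 + 1 = 20.5 − 3/2 + 1 = 20.

20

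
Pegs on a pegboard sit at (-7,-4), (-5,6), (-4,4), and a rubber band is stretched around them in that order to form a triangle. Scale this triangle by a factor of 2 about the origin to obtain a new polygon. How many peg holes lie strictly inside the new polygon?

By the shoelace formula, twice the signed area is |[(-7)·6 − (-5)·(-4)] + [(-5)·4 − (-4)·6] + [(-4)·(-4) − (-7)·4]| = 14, so the area is 7.
The number of boundary lattice points is Σ gcd(|Δx|,|Δy|) = gcd(2,10) + gcd(1,2) + gcd(3,8) = 2+1+1 = 4.
Scaling by 2 multiplies the area by 2² = 4 (so the new area is 28) and multiplies the boundary lattice-point count by 2, giving 8.
By Pick's theorem, the interior count of the dilated polygon is 28 − 8/2 + 1 = 25.

25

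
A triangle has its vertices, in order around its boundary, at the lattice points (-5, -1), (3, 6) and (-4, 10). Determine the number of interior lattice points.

The shoelace formula gives twice the area as |[(-5)·6 − 3·(-1)] + [3·10 − (-4)·6] + [(-4)·(-1) − (-5)·10]| = 81, so the area is 81/2.
The number of boundary lattice points is Σ gcd(|Δx|,|Δy|) = gcd(8,7) + gcd(7,4) + gcd(1,11) = 1+1+1 = 3.
Pick's theorem gives I = A − B/2 + 1 = 81/2 − 3/2 + 1 = 40.

40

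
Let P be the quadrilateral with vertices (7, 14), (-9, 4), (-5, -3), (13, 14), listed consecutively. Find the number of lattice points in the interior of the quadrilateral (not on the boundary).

Using the shoelace formula, 2A = |(7·4 − (-9)·14) + ((-9)·(-3) − (-5)·4) + ((-5)·14 − 13·(-3)) + (13·14 − 7·14)| = 254, so the area is 127.
The number of boundary lattice points is Σ gcd(|Δx|,|Δy|) = gcd(16,10) + gcd(4,7) + gcd(18,17) + gcd(6,0) = 2+1+1+6 = 10.
Pick's theorem gives I = A − B/2 + 1 = 127 − 10/2 + 1 = 123.

123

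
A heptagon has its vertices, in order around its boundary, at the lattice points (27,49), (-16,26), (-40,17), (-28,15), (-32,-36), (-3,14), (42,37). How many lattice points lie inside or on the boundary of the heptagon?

1718

Using the shoelace formula, 2A = |(27·26 − (-16)·49) + ((-16)·17 − (-40)·26) + ((-40)·15 − (-28)·17) + ((-28)·(-36) − (-32)·15) + ((-32)·14 − (-3)·(-36)) + ((-3)·37 − 42·14) + (42·49 − 27·37)| = 3422, so the area is 1711.
Along each edge there are gcd(|Δx|,|Δy|)+1 lattice points, so counting each shared vertex once the boundary has gcd(43,23) + gcd(24,9) + gcd(12,2) + gcd(4,51) + gcd(29,50) + gcd(45,23) + gcd(15,12) = 1+3+2+1+1+1+3 = 12.
Pick's theorem gives I = A − B/2 + 1 = 1711 − 12/2 + 1 = 1706, so the closed region contains I + B = 1706 + 12 = 1718 lattice points.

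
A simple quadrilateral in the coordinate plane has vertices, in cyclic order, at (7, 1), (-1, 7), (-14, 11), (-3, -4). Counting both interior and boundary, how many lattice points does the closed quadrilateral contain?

By the shoelace formula, twice the signed area is |(7·7 − (-1)·1) + ((-1)·11 − (-14)·7) + ((-14)·(-4) − (-3)·11) + ((-3)·1 − 7·(-4))| = 251, so the area is 251/2.
The number of boundary lattice points is Σ gcd(|Δx|,|Δy|) = gcd(8,6) + gcd(13,4) + gcd(11,15) + gcd(10,5) = 2+1+1+5 = 9.
Pick's theorem gives I = A − B/2 + 1 = 251/2 − 9/2 + 1 = 122, so the closed region contains I + B = 122 + 9 = 131 lattice points.

131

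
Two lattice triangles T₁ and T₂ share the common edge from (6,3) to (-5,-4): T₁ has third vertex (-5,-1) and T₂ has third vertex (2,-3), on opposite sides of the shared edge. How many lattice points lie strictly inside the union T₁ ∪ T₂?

The union is the simple quadrilateral with vertices (6,3), (-5,-1), (-5,-4), (2,-3) in order.
Using the shoelace formula, 2A = |[6·(-1) − (-5)·3] + [(-5)·(-4) − (-5)·(-1)] + [(-5)·(-3) − 2·(-4)] + [2·3 − 6·(-3)]| = 71, so the area is 71/2.
Summing gcd(|Δx|,|Δy|) over the edges gives the boundary count: gcd(11,4) + gcd(0,3) + gcd(7,1) + gcd(4,6) = 1+3+1+2 = 7.
By Pick's theorem I = A − B/2 + 1 = 71/2 − 7/2 + 1 = 33.

33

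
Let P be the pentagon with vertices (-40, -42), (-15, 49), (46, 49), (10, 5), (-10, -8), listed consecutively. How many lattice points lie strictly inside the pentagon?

Using the shoelace formula, 2A = |[(-40)·49 − (-15)·(-42)] + [(-15)·49 − 46·49] + [46·5 − 10·49] + [10·(-8) − (-10)·5] + [(-10)·(-42) − (-40)·(-8)]| = 5769, so the area is 2884.5.
Summing gcd(|Δx|,|Δy|) over the edges gives the boundary count: gcd(25,91) + gcd(61,0) + gcd(36,44) + gcd(20,13) + gcd(30,34) = 1+61+4+1+2 = 69.
Pick's theorem gives I = A − B/2 + 1 = 2884.5 − 69/2 + 1 = 2851.

2851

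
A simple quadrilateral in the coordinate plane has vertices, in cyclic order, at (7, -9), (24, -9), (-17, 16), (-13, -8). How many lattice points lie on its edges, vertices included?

The number of boundary lattice points is Σ gcd(|Δx|,|Δy|) = gcd(17,0) + gcd(41,25) + gcd(4,24) + gcd(20,1) = 17+1+4+1 = 23.

23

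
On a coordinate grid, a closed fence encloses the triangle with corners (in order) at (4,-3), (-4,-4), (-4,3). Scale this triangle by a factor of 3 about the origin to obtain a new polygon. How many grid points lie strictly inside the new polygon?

Using the shoelace formula, 2A = |[4·(-4) − (-4)·(-3)] + [(-4)·3 − (-4)·(-4)] + [(-4)·(-3) − 4·3]| = 56, so the area is 28.
Summing gcd(|Δx|,|Δy|) over the edges gives the boundary count: gcd(8,1) + gcd(0,7) + gcd(8,6) = 1+7+2 = 10.
Scaling by 3 multiplies the area by 3² = 9 (so the new area is 252) and multiplies the boundary lattice-point count by 3, giving 30.
By Pick's theorem, the interior count of the dilated polygon is 252 − 30/2 + 1 = 238.

238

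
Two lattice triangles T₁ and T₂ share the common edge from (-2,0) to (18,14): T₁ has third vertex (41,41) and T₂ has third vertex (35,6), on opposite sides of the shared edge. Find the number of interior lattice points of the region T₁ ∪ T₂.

The union is the simple quadrilateral with vertices (-2,0), (41,41), (18,14), (35,6) in order.
The shoelace formula gives twice the area as |[(-2)·41 − 41·0] + [41·14 − 18·41] + [18·6 − 35·14] + [35·0 − (-2)·6]| = 616, so the area is 308.
Along each edge there are gcd(|Δx|,|Δy|)+1 lattice points, so counting each shared vertex once the boundary has gcd(43,41) + gcd(23,27) + gcd(17,8) + gcd(37,6) = 1+1+1+1 = 4.
By Pick's theorem I = A − B/2 + 1 = 308 − 4/2 + 1 = 307.

307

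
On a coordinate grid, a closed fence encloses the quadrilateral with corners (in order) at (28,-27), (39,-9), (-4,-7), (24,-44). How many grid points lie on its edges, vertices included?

Summing gcd(|Δx|,|Δy|) over the edges gives the boundary count: gcd(11,18) + gcd(43,2) + gcd(28,37) + gcd(4,17) = 1+1+1+1 = 4.

4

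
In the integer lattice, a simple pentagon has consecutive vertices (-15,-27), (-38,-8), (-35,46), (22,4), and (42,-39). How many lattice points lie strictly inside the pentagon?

The shoelace formula gives twice the area as |[(-15)·(-8) − (-38)·(-27)] + [(-38)·46 − (-35)·(-8)] + [(-35)·4 − 22·46] + [22·(-39) − 42·4] + [42·(-27) − (-15)·(-39)]| = 6831, so the area is 3415.5.
Summing gcd(|Δx|,|Δy|) over the edges gives the boundary count: gcd(23,19) + gcd(3,54) + gcd(57,42) + gcd(20,43) + gcd(57,12) = 1+3+3+1+3 = 11.
Pick's theorem gives I = A − B/2 + 1 = 3415.5 − 11/2 + 1 = 3411.

3411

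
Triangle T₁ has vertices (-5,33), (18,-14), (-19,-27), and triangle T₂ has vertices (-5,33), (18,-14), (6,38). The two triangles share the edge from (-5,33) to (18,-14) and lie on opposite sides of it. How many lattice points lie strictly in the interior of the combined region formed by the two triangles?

The union is the simple quadrilateral with vertices (-5,33), (-19,-27), (18,-14), (6,38) in order.
Using the shoelace formula, 2A = |[(-5)·(-27) − (-19)·33] + [(-19)·(-14) − 18·(-27)] + [18·38 − 6·(-14)] + [6·33 − (-5)·38]| = 2670, so the area is 1335.
Along each edge there are gcd(|Δx|,|Δy|)+1 lattice points, so counting each shared vertex once the boundary has gcd(14,60) + gcd(37,13) + gcd(12,52) + gcd(11,5) = 2+1+4+1 = 8.
By Pick's theorem I = A − B/2 + 1 = 1335 − 8/2 + 1 = 1332.

1332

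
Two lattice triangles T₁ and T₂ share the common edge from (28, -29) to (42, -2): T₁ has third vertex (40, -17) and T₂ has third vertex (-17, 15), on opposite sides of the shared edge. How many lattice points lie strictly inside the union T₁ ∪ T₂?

987

The union is the simple quadrilateral with vertices (28, -29), (40, -17), (42, -2), (-17, 15) in order.
The shoelace formula gives twice the area as |[28·(-17) − 40·(-29)] + [40·(-2) − 42·(-17)] + [42·15 − (-17)·(-2)] + [(-17)·(-29) − 28·15]| = 1987, so the area is 1987/2.
Along each edge there are gcd(|Δx|,|Δy|)+1 lattice points, so counting each shared vertex once the boundary has gcd(12,12) + gcd(2,15) + gcd(59,17) + gcd(45,44) = 12+1+1+1 = 15.
By Pick's theorem I = A − B/2 + 1 = 1987/2 − 15/2 + 1 = 987.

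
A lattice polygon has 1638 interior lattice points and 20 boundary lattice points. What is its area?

By Pick's theorem, A = I + B/2 − 1 = 1638 + 20/2 − 1 = 1647.

1647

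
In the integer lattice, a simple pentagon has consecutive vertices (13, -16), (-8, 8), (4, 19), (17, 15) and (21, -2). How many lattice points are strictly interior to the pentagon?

By the shoelace formula, twice the signed area is |[13·8 − (-8)·(-16)] + [(-8)·19 − 4·8] + [4·15 − 17·19] + [17·(-2) − 21·15] + [21·(-16) − 13·(-2)]| = 1130, so the area is 565.
The number of boundary lattice points is Σ gcd(|Δx|,|Δy|) = gcd(21,24) + gcd(12,11) + gcd(13,4) + gcd(4,17) + gcd(8,14) = 3+1+1+1+2 = 8.
Pick's theorem gives I = A − B/2 + 1 = 565 − 8/2 + 1 = 562.

562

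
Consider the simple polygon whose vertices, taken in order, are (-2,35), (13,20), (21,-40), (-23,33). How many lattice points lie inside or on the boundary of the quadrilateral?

1212

Using the shoelace formula, 2A = |[(-2)·20 − 13·35] + [13·(-40) − 21·20] + [21·33 − (-23)·(-40)] + [(-23)·35 − (-2)·33]| = 2401, so the area is 2401/2.
Summing gcd(|Δx|,|Δy|) over the edges gives the boundary count: gcd(15,15) + gcd(8,60) + gcd(44,73) + gcd(21,2) = 15+4+1+1 = 21.
Pick's theorem gives I = A − B/2 + 1 = 2401/2 − 21/2 + 1 = 1191, so the closed region contains I + B = 1191 + 21 = 1212 lattice points.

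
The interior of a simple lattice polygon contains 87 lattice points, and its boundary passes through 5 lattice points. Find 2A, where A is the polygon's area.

Pick's theorem states A = I + B/2 − 1, so A = 87 + 5/2 − 1 = 177/2.
Hence 2A = 177.

177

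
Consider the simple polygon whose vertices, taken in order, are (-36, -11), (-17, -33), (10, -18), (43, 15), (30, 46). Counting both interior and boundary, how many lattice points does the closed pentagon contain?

2729

By the shoelace formula, twice the signed area is |[(-36)·(-33) − (-17)·(-11)] + [(-17)·(-18) − 10·(-33)] + [10·15 − 43·(-18)] + [43·46 − 30·15] + [30·(-11) − (-36)·46]| = 5415, so the area is 5415/2.
Summing gcd(|Δx|,|Δy|) over the edges gives the boundary count: gcd(19,22) + gcd(27,15) + gcd(33,33) + gcd(13,31) + gcd(66,57) = 1+3+33+1+3 = 41.
Pick's theorem gives I = A − B/2 + 1 = 5415/2 − 41/2 + 1 = 2688, so the closed region contains I + B = 2688 + 41 = 2729 lattice points.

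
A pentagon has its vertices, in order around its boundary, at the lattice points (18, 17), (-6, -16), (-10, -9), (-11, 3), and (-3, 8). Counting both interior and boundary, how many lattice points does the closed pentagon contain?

353

The shoelace formula gives twice the area as |[18·(-16) − (-6)·17] + [(-6)·(-9) − (-10)·(-16)] + [(-10)·3 − (-11)·(-9)] + [(-11)·8 − (-3)·3] + [(-3)·17 − 18·8]| = 695, so the area is 347.5.
The number of boundary lattice points is Σ gcd(|Δx|,|Δy|) = gcd(24,33) + gcd(4,7) + gcd(1,12) + gcd(8,5) + gcd(21,9) = 3+1+1+1+3 = 9.
Pick's theorem gives I = A − B/2 + 1 = 347.5 − 9/2 + 1 = 344, so the closed region contains I + B = 344 + 9 = 353 lattice points.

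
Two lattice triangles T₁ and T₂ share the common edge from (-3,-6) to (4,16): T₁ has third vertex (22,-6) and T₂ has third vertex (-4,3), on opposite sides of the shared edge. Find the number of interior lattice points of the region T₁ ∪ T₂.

The union is the simple quadrilateral with vertices (-3,-6), (22,-6), (4,16), (-4,3) in order.
The shoelace formula gives twice the area as |((-3)·(-6) − 22·(-6)) + (22·16 − 4·(-6)) + (4·3 − (-4)·16) + ((-4)·(-6) − (-3)·3)| = 635, so the area is 635/2.
Along each edge there are gcd(|Δx|,|Δy|)+1 lattice points, so counting each shared vertex once the boundary has gcd(25,0) + gcd(18,22) + gcd(8,13) + gcd(1,9) = 25+2+1+1 = 29.
By Pick's theorem I = A − B/2 + 1 = 635/2 − 29/2 + 1 = 304.

304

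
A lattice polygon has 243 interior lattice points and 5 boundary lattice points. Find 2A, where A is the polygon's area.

By Pick's theorem, A = I + B/2 − 1 = 243 + 5/2 − 1 = 489/2.
Hence 2A = 489.

489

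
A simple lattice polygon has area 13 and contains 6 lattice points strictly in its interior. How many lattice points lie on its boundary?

Pick's theorem gives A = I + B/2 − 1, so B = 2(A − I + 1) = 2(13 − 6 + 1) = 16.

16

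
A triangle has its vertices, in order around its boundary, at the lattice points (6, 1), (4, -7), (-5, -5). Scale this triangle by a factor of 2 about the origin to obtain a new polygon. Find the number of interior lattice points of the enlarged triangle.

Using the shoelace formula, 2A = |[6·(-7) − 4·1] + [4·(-5) − (-5)·(-7)] + [(-5)·1 − 6·(-5)]| = 76, so the area is 38.
The number of boundary lattice points is Σ gcd(|Δx|,|Δy|) = gcd(2,8) + gcd(9,2) + gcd(11,6) = 2+1+1 = 4.
Scaling by 2 multiplies the area by 2² = 4 (so the new area is 152) and multiplies the boundary lattice-point count by 2, giving 8.
By Pick's theorem, the interior count of the dilated polygon is 152 − 8/2 + 1 = 149.

149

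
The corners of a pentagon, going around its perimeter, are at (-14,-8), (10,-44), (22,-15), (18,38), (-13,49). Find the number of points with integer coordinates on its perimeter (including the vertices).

16

Summing gcd(|Δx|,|Δy|) over the edges gives the boundary count: gcd(24,36) + gcd(12,29) + gcd(4,53) + gcd(31,11) + gcd(1,57) = 12+1+1+1+1 = 16.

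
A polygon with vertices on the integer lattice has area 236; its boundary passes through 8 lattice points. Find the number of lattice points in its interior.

Pick's theorem A = I + B/2 − 1 rearranges to I = A − B/2 + 1 = 236 − 8/2 + 1 = 233.

233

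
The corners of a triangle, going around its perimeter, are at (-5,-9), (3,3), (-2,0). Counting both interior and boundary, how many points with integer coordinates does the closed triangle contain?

By the shoelace formula, twice the signed area is |[(-5)·3 − 3·(-9)] + [3·0 − (-2)·3] + [(-2)·(-9) − (-5)·0]| = 36, so the area is 18.
Along each edge there are gcd(|Δx|,|Δy|)+1 lattice points, so counting each shared vertex once the boundary has gcd(8,12) + gcd(5,3) + gcd(3,9) = 4+1+3 = 8.
Pick's theorem gives I = A − B/2 + 1 = 18 − 8/2 + 1 = 15, so the closed region contains I + B = 15 + 8 = 23 lattice points.

23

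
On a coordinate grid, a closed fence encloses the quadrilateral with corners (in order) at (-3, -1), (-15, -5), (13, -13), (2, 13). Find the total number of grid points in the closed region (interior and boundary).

The shoelace formula gives twice the area as |((-3)·(-5) − (-15)·(-1)) + ((-15)·(-13) − 13·(-5)) + (13·13 − 2·(-13)) + (2·(-1) − (-3)·13)| = 492, so the area is 246.
Along each edge there are gcd(|Δx|,|Δy|)+1 lattice points, so counting each shared vertex once the boundary has gcd(12,4) + gcd(28,8) + gcd(11,26) + gcd(5,14) = 4+4+1+1 = 10.
Pick's theorem gives I = A − B/2 + 1 = 246 − 10/2 + 1 = 242, so the closed region contains I + B = 242 + 10 = 252 lattice points.

252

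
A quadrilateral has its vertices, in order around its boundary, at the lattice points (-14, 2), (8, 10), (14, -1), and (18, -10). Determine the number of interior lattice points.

262

Using the shoelace formula, 2A = |((-14)·10 − 8·2) + (8·(-1) − 14·10) + (14·(-10) − 18·(-1)) + (18·2 − (-14)·(-10))| = 530, so the area is 265.
Along each edge there are gcd(|Δx|,|Δy|)+1 lattice points, so counting each shared vertex once the boundary has gcd(22,8) + gcd(6,11) + gcd(4,9) + gcd(32,12) = 2+1+1+4 = 8.
Pick's theorem gives I = A − B/2 + 1 = 265 − 8/2 + 1 = 262.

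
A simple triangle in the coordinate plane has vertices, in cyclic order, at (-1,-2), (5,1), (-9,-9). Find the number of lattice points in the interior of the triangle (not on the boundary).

By the shoelace formula, twice the signed area is |[(-1)·1 − 5·(-2)] + [5·(-9) − (-9)·1] + [(-9)·(-2) − (-1)·(-9)]| = 18, so the area is 9.
The number of boundary lattice points is Σ gcd(|Δx|,|Δy|) = gcd(6,3) + gcd(14,10) + gcd(8,7) = 3+2+1 = 6.
Pick's theorem gives I = A − B/2 + 1 = 9 − 6/2 + 1 = 7.

7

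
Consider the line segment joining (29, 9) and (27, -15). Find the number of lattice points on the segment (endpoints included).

3

The number of lattice points on a segment between lattice points is gcd(|Δx|,|Δy|) + 1 = gcd(2,24) + 1 = 2 + 1 = 3.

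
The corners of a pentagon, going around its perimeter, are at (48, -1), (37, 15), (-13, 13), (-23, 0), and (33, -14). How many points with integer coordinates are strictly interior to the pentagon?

1338

Using the shoelace formula, 2A = |(48·15 − 37·(-1)) + (37·13 − (-13)·15) + ((-13)·0 − (-23)·13) + ((-23)·(-14) − 33·0) + (33·(-1) − 48·(-14))| = 2693, so the area is 2693/2.
Summing gcd(|Δx|,|Δy|) over the edges gives the boundary count: gcd(11,16) + gcd(50,2) + gcd(10,13) + gcd(56,14) + gcd(15,13) = 1+2+1+14+1 = 19.
Pick's theorem gives I = A − B/2 + 1 = 2693/2 − 19/2 + 1 = 1338.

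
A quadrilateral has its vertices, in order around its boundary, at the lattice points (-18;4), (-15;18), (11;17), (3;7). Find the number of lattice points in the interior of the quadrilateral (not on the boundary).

274

By the shoelace formula, twice the signed area is |[(-18)·18 − (-15)·4] + [(-15)·17 − 11·18] + [11·7 − 3·17] + [3·4 − (-18)·7]| = 553, so the area is 276.5.
Along each edge there are gcd(|Δx|,|Δy|)+1 lattice points, so counting each shared vertex once the boundary has gcd(3,14) + gcd(26,1) + gcd(8,10) + gcd(21,3) = 1+1+2+3 = 7.
By Pick's theorem A = I + B/2 − 1, so I = 276.5 − 7/2 + 1 = 274.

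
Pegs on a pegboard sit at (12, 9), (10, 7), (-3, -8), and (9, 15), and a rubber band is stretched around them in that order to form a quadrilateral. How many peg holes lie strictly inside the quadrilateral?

66

The shoelace formula gives twice the area as |[12·7 − 10·9] + [10·(-8) − (-3)·7] + [(-3)·15 − 9·(-8)] + [9·9 − 12·15]| = 137, so the area is 137/2.
Summing gcd(|Δx|,|Δy|) over the edges gives the boundary count: gcd(2,2) + gcd(13,15) + gcd(12,23) + gcd(3,6) = 2+1+1+3 = 7.
Pick's theorem gives I = A − B/2 + 1 = 137/2 − 7/2 + 1 = 66.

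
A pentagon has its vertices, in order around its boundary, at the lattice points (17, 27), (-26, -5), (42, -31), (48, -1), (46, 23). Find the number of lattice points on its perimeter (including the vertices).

Summing gcd(|Δx|,|Δy|) over the edges gives the boundary count: gcd(43,32) + gcd(68,26) + gcd(6,30) + gcd(2,24) + gcd(29,4) = 1+2+6+2+1 = 12.

12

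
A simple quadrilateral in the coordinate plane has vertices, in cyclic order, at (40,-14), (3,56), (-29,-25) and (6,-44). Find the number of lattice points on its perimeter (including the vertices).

5

Summing gcd(|Δx|,|Δy|) over the edges gives the boundary count: gcd(37,70) + gcd(32,81) + gcd(35,19) + gcd(34,30) = 1+1+1+2 = 5.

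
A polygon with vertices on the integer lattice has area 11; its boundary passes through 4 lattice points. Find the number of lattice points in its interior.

Pick's theorem A = I + B/2 − 1 rearranges to I = A − B/2 + 1 = 11 − 4/2 + 1 = 10.

10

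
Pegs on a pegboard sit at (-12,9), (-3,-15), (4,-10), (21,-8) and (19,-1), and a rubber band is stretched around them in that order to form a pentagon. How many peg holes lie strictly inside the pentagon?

380

The shoelace formula gives twice the area as |[(-12)·(-15) − (-3)·9] + [(-3)·(-10) − 4·(-15)] + [4·(-8) − 21·(-10)] + [21·(-1) − 19·(-8)] + [19·9 − (-12)·(-1)]| = 765, so the area is 765/2.
The number of boundary lattice points is Σ gcd(|Δx|,|Δy|) = gcd(9,24) + gcd(7,5) + gcd(17,2) + gcd(2,7) + gcd(31,10) = 3+1+1+1+1 = 7.
Pick's theorem gives I = A − B/2 + 1 = 765/2 − 7/2 + 1 = 380.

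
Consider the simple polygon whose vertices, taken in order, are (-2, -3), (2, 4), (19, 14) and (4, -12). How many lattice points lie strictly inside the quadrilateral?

Using the shoelace formula, 2A = |((-2)·4 − 2·(-3)) + (2·14 − 19·4) + (19·(-12) − 4·14) + (4·(-3) − (-2)·(-12))| = 370, so the area is 185.
Along each edge there are gcd(|Δx|,|Δy|)+1 lattice points, so counting each shared vertex once the boundary has gcd(4,7) + gcd(17,10) + gcd(15,26) + gcd(6,9) = 1+1+1+3 = 6.
By Pick's theorem A = I + B/2 − 1, so I = 185 − 6/2 + 1 = 183.

183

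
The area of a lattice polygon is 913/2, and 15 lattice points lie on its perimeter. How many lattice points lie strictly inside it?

450

From Pick's theorem, I = A − B/2 + 1 = 913/2 − 15/2 + 1 = 450.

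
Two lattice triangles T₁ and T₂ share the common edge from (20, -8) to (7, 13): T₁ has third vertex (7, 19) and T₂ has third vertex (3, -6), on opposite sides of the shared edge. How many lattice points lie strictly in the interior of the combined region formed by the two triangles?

201

The union is the simple quadrilateral with vertices (20, -8), (7, 19), (7, 13), (3, -6) in order.
The shoelace formula gives twice the area as |(20·19 − 7·(-8)) + (7·13 − 7·19) + (7·(-6) − 3·13) + (3·(-8) − 20·(-6))| = 409, so the area is 409/2.
Along each edge there are gcd(|Δx|,|Δy|)+1 lattice points, so counting each shared vertex once the boundary has gcd(13,27) + gcd(0,6) + gcd(4,19) + gcd(17,2) = 1+6+1+1 = 9.
By Pick's theorem I = A − B/2 + 1 = 409/2 − 9/2 + 1 = 201.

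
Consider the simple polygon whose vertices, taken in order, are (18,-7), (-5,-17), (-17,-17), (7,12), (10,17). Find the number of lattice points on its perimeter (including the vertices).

Along each edge there are gcd(|Δx|,|Δy|)+1 lattice points, so counting each shared vertex once the boundary has gcd(23,10) + gcd(12,0) + gcd(24,29) + gcd(3,5) + gcd(8,24) = 1+12+1+1+8 = 23.

23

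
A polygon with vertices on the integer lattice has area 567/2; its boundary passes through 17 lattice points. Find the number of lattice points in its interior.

From Pick's theorem, I = A − B/2 + 1 = 567/2 − 17/2 + 1 = 276.

276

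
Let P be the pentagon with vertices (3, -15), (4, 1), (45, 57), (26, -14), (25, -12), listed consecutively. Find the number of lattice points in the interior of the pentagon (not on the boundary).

1082

The shoelace formula gives twice the area as |(3·1 − 4·(-15)) + (4·57 − 45·1) + (45·(-14) − 26·57) + (26·(-12) − 25·(-14)) + (25·(-15) − 3·(-12))| = 2167, so the area is 2167/2.
Along each edge there are gcd(|Δx|,|Δy|)+1 lattice points, so counting each shared vertex once the boundary has gcd(1,16) + gcd(41,56) + gcd(19,71) + gcd(1,2) + gcd(22,3) = 1+1+1+1+1 = 5.
Pick's theorem gives I = A − B/2 + 1 = 2167/2 − 5/2 + 1 = 1082.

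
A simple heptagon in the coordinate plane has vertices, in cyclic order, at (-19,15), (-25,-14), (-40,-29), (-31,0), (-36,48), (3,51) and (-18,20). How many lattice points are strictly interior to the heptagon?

Using the shoelace formula, 2A = |[(-19)·(-14) − (-25)·15] + [(-25)·(-29) − (-40)·(-14)] + [(-40)·0 − (-31)·(-29)] + [(-31)·48 − (-36)·0] + [(-36)·51 − 3·48] + [3·20 − (-18)·51] + [(-18)·15 − (-19)·20]| = 2473, so the area is 1236.5.
Summing gcd(|Δx|,|Δy|) over the edges gives the boundary count: gcd(6,29) + gcd(15,15) + gcd(9,29) + gcd(5,48) + gcd(39,3) + gcd(21,31) + gcd(1,5) = 1+15+1+1+3+1+1 = 23.
Pick's theorem gives I = A − B/2 + 1 = 1236.5 − 23/2 + 1 = 1226.

1226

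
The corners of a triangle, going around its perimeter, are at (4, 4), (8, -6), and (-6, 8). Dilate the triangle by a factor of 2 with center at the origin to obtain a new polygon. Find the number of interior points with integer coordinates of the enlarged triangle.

By the shoelace formula, twice the signed area is |[4·(-6) − 8·4] + [8·8 − (-6)·(-6)] + [(-6)·4 − 4·8]| = 84, so the area is 42.
The number of boundary lattice points is Σ gcd(|Δx|,|Δy|) = gcd(4,10) + gcd(14,14) + gcd(10,4) = 2+14+2 = 18.
Scaling by 2 multiplies the area by 2² = 4 (so the new area is 168) and multiplies the boundary lattice-point count by 2, giving 36.
By Pick's theorem, the interior count of the dilated polygon is 168 − 36/2 + 1 = 151.

151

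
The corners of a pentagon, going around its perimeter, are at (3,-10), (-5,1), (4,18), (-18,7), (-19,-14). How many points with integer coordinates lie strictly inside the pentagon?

By the shoelace formula, twice the signed area is |[3·1 − (-5)·(-10)] + [(-5)·18 − 4·1] + [4·7 − (-18)·18] + [(-18)·(-14) − (-19)·7] + [(-19)·(-10) − 3·(-14)]| = 828, so the area is 414.
Summing gcd(|Δx|,|Δy|) over the edges gives the boundary count: gcd(8,11) + gcd(9,17) + gcd(22,11) + gcd(1,21) + gcd(22,4) = 1+1+11+1+2 = 16.
By Pick's theorem A = I + B/2 − 1, so I = 414 − 16/2 + 1 = 407.

407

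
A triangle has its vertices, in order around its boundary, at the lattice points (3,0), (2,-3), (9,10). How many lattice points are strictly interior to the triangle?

3

The shoelace formula gives twice the area as |[3·(-3) − 2·0] + [2·10 − 9·(-3)] + [9·0 − 3·10]| = 8, so the area is 4.
The number of boundary lattice points is Σ gcd(|Δx|,|Δy|) = gcd(1,3) + gcd(7,13) + gcd(6,10) = 1+1+2 = 4.
By Pick's theorem A = I + B/2 − 1, so I = 4 − 4/2 + 1 = 3.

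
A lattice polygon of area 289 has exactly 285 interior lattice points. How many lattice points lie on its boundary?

10

Pick's theorem gives A = I + B/2 − 1, so B = 2(A − I + 1) = 2(289 − 285 + 1) = 10.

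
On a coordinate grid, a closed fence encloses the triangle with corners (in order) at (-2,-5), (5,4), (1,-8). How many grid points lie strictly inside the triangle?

21

By the shoelace formula, twice the signed area is |((-2)·4 − 5·(-5)) + (5·(-8) − 1·4) + (1·(-5) − (-2)·(-8))| = 48, so the area is 24.
Summing gcd(|Δx|,|Δy|) over the edges gives the boundary count: gcd(7,9) + gcd(4,12) + gcd(3,3) = 1+4+3 = 8.
Pick's theorem gives I = A − B/2 + 1 = 24 − 8/2 + 1 = 21.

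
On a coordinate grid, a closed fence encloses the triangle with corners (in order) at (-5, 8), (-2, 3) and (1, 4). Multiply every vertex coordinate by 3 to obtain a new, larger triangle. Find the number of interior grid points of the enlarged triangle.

The shoelace formula gives twice the area as |((-5)·3 − (-2)·8) + ((-2)·4 − 1·3) + (1·8 − (-5)·4)| = 18, so the area is 9.
The number of boundary lattice points is Σ gcd(|Δx|,|Δy|) = gcd(3,5) + gcd(3,1) + gcd(6,4) = 1+1+2 = 4.
Scaling by 3 multiplies the area by 3² = 9 (so the new area is 81) and multiplies the boundary lattice-point count by 3, giving 12.
By Pick's theorem, the interior count of the dilated polygon is 81 − 12/2 + 1 = 76.

76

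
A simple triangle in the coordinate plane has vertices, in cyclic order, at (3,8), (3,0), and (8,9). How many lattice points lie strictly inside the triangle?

16

Using the shoelace formula, 2A = |[3·0 − 3·8] + [3·9 − 8·0] + [8·8 − 3·9]| = 40, so the area is 20.
The number of boundary lattice points is Σ gcd(|Δx|,|Δy|) = gcd(0,8) + gcd(5,9) + gcd(5,1) = 8+1+1 = 10.
By Pick's theorem A = I + B/2 − 1, so I = 20 − 10/2 + 1 = 16.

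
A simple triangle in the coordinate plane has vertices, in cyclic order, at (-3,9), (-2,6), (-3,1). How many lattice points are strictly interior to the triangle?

0

By the shoelace formula, twice the signed area is |[(-3)·6 − (-2)·9] + [(-2)·1 − (-3)·6] + [(-3)·9 − (-3)·1]| = 8, so the area is 4.
The number of boundary lattice points is Σ gcd(|Δx|,|Δy|) = gcd(1,3) + gcd(1,5) + gcd(0,8) = 1+1+8 = 10.
By Pick's theorem A = I + B/2 − 1, so I = 4 − 10/2 + 1 = 0.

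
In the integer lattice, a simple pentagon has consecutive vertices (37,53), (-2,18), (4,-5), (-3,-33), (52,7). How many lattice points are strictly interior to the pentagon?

Using the shoelace formula, 2A = |[37·18 − (-2)·53] + [(-2)·(-5) − 4·18] + [4·(-33) − (-3)·(-5)] + [(-3)·7 − 52·(-33)] + [52·53 − 37·7]| = 4755, so the area is 2377.5.
Along each edge there are gcd(|Δx|,|Δy|)+1 lattice points, so counting each shared vertex once the boundary has gcd(39,35) + gcd(6,23) + gcd(7,28) + gcd(55,40) + gcd(15,46) = 1+1+7+5+1 = 15.
By Pick's theorem A = I + B/2 − 1, so I = 2377.5 − 15/2 + 1 = 2371.

2371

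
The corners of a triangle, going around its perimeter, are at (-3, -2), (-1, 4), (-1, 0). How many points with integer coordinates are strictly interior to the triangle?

Using the shoelace formula, 2A = |[(-3)·4 − (-1)·(-2)] + [(-1)·0 − (-1)·4] + [(-1)·(-2) − (-3)·0]| = 8, so the area is 4.
The number of boundary lattice points is Σ gcd(|Δx|,|Δy|) = gcd(2,6) + gcd(0,4) + gcd(2,2) = 2+4+2 = 8.
By Pick's theorem A = I + B/2 − 1, so I = 4 − 8/2 + 1 = 1.

1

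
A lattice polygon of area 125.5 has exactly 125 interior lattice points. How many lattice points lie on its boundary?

Pick's theorem gives A = I + B/2 − 1, so B = 2(A − I + 1) = 2(125.5 − 125 + 1) = 3.

3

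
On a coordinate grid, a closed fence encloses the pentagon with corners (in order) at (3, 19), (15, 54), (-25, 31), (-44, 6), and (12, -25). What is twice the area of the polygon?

The shoelace formula gives twice the area as |[3·54 − 15·19] + [15·31 − (-25)·54] + [(-25)·6 − (-44)·31] + [(-44)·(-25) − 12·6] + [12·19 − 3·(-25)]| = 4237, so the area is 4237/2.

4237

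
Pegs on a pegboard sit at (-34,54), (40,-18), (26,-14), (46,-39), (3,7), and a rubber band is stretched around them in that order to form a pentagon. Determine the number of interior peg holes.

581

The shoelace formula gives twice the area as |[(-34)·(-18) − 40·54] + [40·(-14) − 26·(-18)] + [26·(-39) − 46·(-14)] + [46·7 − 3·(-39)] + [3·54 − (-34)·7]| = 1171, so the area is 1171/2.
Summing gcd(|Δx|,|Δy|) over the edges gives the boundary count: gcd(74,72) + gcd(14,4) + gcd(20,25) + gcd(43,46) + gcd(37,47) = 2+2+5+1+1 = 11.
Pick's theorem gives I = A − B/2 + 1 = 1171/2 − 11/2 + 1 = 581.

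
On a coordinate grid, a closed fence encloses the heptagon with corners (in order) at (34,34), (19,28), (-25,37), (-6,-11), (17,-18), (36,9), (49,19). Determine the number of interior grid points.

2272

The shoelace formula gives twice the area as |(34·28 − 19·34) + (19·37 − (-25)·28) + ((-25)·(-11) − (-6)·37) + ((-6)·(-18) − 17·(-11)) + (17·9 − 36·(-18)) + (36·19 − 49·9) + (49·34 − 34·19)| = 4565, so the area is 4565/2.
Summing gcd(|Δx|,|Δy|) over the edges gives the boundary count: gcd(15,6) + gcd(44,9) + gcd(19,48) + gcd(23,7) + gcd(19,27) + gcd(13,10) + gcd(15,15) = 3+1+1+1+1+1+15 = 23.
Pick's theorem gives I = A − B/2 + 1 = 4565/2 − 23/2 + 1 = 2272.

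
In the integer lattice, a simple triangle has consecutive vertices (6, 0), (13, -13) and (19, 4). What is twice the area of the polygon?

The shoelace formula gives twice the area as |[6·(-13) − 13·0] + [13·4 − 19·(-13)] + [19·0 − 6·4]| = 197, so the area is 98.5.

197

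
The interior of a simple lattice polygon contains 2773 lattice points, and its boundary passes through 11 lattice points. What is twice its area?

Pick's theorem states A = I + B/2 − 1, so A = 2773 + 11/2 − 1 = 5555/2.
Hence 2A = 5555.

5555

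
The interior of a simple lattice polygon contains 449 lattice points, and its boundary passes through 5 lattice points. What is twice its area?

By Pick's theorem, A = I + B/2 − 1 = 449 + 5/2 − 1 = 901/2.
Hence 2A = 901.

901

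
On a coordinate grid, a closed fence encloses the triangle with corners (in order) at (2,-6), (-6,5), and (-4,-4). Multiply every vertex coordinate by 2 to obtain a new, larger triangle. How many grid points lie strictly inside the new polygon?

By the shoelace formula, twice the signed area is |[2·5 − (-6)·(-6)] + [(-6)·(-4) − (-4)·5] + [(-4)·(-6) − 2·(-4)]| = 50, so the area is 25.
The number of boundary lattice points is Σ gcd(|Δx|,|Δy|) = gcd(8,11) + gcd(2,9) + gcd(6,2) = 1+1+2 = 4.
Scaling by 2 multiplies the area by 2² = 4 (so the new area is 100) and multiplies the boundary lattice-point count by 2, giving 8.
By Pick's theorem, the interior count of the dilated polygon is 100 − 8/2 + 1 = 97.

97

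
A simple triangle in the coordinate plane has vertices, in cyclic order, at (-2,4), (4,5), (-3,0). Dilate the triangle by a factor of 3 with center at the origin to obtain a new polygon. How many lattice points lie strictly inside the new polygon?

Using the shoelace formula, 2A = |[(-2)·5 − 4·4] + [4·0 − (-3)·5] + [(-3)·4 − (-2)·0]| = 23, so the area is 23/2.
Summing gcd(|Δx|,|Δy|) over the edges gives the boundary count: gcd(6,1) + gcd(7,5) + gcd(1,4) = 1+1+1 = 3.
Scaling by 3 multiplies the area by 3² = 9 (so the new area is 103.5) and multiplies the boundary lattice-point count by 3, giving 9.
By Pick's theorem, the interior count of the dilated polygon is 103.5 − 9/2 + 1 = 100.

100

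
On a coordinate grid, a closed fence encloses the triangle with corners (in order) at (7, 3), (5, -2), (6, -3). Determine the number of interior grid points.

The shoelace formula gives twice the area as |(7·(-2) − 5·3) + (5·(-3) − 6·(-2)) + (6·3 − 7·(-3))| = 7, so the area is 3.5.
Along each edge there are gcd(|Δx|,|Δy|)+1 lattice points, so counting each shared vertex once the boundary has gcd(2,5) + gcd(1,1) + gcd(1,6) = 1+1+1 = 3.
By Pick's theorem A = I + B/2 − 1, so I = 3.5 − 3/2 + 1 = 3.

3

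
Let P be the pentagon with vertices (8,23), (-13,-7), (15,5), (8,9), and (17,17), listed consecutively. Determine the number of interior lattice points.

The shoelace formula gives twice the area as |[8·(-7) − (-13)·23] + [(-13)·5 − 15·(-7)] + [15·9 − 8·5] + [8·17 − 17·9] + [17·23 − 8·17]| = 616, so the area is 308.
The number of boundary lattice points is Σ gcd(|Δx|,|Δy|) = gcd(21,30) + gcd(28,12) + gcd(7,4) + gcd(9,8) + gcd(9,6) = 3+4+1+1+3 = 12.
Pick's theorem gives I = A − B/2 + 1 = 308 − 12/2 + 1 = 303.

303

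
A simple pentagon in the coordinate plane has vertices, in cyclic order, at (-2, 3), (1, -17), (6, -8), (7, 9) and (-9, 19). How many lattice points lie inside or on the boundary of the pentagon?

By the shoelace formula, twice the signed area is |((-2)·(-17) − 1·3) + (1·(-8) − 6·(-17)) + (6·9 − 7·(-8)) + (7·19 − (-9)·9) + ((-9)·3 − (-2)·19)| = 460, so the area is 230.
Along each edge there are gcd(|Δx|,|Δy|)+1 lattice points, so counting each shared vertex once the boundary has gcd(3,20) + gcd(5,9) + gcd(1,17) + gcd(16,10) + gcd(7,16) = 1+1+1+2+1 = 6.
Pick's theorem gives I = A − B/2 + 1 = 230 − 6/2 + 1 = 228, so the closed region contains I + B = 228 + 6 = 234 lattice points.

234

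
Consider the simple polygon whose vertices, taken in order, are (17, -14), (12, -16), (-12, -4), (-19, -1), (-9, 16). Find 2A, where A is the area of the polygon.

By the shoelace formula, twice the signed area is |(17·(-16) − 12·(-14)) + (12·(-4) − (-12)·(-16)) + ((-12)·(-1) − (-19)·(-4)) + ((-19)·16 − (-9)·(-1)) + ((-9)·(-14) − 17·16)| = 867, so the area is 867/2.

867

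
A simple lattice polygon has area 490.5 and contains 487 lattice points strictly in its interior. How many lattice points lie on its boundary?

9

Pick's theorem gives A = I + B/2 − 1, so B = 2(A − I + 1) = 2(490.5 − 487 + 1) = 9.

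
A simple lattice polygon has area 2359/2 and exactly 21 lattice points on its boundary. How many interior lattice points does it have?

From Pick's theorem, I = A − B/2 + 1 = 2359/2 − 21/2 + 1 = 1170.

1170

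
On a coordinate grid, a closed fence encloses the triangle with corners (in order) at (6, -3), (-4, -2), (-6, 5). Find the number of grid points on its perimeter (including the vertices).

6

The number of boundary lattice points is Σ gcd(|Δx|,|Δy|) = gcd(10,1) + gcd(2,7) + gcd(12,8) = 1+1+4 = 6.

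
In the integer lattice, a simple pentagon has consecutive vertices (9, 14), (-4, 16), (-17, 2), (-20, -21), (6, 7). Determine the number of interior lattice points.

432

The shoelace formula gives twice the area as |[9·16 − (-4)·14] + [(-4)·2 − (-17)·16] + [(-17)·(-21) − (-20)·2] + [(-20)·7 − 6·(-21)] + [6·14 − 9·7]| = 868, so the area is 434.
Summing gcd(|Δx|,|Δy|) over the edges gives the boundary count: gcd(13,2) + gcd(13,14) + gcd(3,23) + gcd(26,28) + gcd(3,7) = 1+1+1+2+1 = 6.
By Pick's theorem A = I + B/2 − 1, so I = 434 − 6/2 + 1 = 432.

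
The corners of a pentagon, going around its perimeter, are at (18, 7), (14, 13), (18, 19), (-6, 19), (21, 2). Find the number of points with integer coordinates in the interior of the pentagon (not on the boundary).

148

By the shoelace formula, twice the signed area is |[18·13 − 14·7] + [14·19 − 18·13] + [18·19 − (-6)·19] + [(-6)·2 − 21·19] + [21·7 − 18·2]| = 324, so the area is 162.
Summing gcd(|Δx|,|Δy|) over the edges gives the boundary count: gcd(4,6) + gcd(4,6) + gcd(24,0) + gcd(27,17) + gcd(3,5) = 2+2+24+1+1 = 30.
Pick's theorem gives I = A − B/2 + 1 = 162 − 30/2 + 1 = 148.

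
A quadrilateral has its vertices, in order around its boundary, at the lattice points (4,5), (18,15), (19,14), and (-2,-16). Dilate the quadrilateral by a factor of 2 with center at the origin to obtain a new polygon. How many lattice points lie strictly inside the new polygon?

562

Using the shoelace formula, 2A = |(4·15 − 18·5) + (18·14 − 19·15) + (19·(-16) − (-2)·14) + ((-2)·5 − 4·(-16))| = 285, so the area is 285/2.
Along each edge there are gcd(|Δx|,|Δy|)+1 lattice points, so counting each shared vertex once the boundary has gcd(14,10) + gcd(1,1) + gcd(21,30) + gcd(6,21) = 2+1+3+3 = 9.
Scaling by 2 multiplies the area by 2² = 4 (so the new area is 570) and multiplies the boundary lattice-point count by 2, giving 18.
By Pick's theorem, the interior count of the dilated polygon is 570 − 18/2 + 1 = 562.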